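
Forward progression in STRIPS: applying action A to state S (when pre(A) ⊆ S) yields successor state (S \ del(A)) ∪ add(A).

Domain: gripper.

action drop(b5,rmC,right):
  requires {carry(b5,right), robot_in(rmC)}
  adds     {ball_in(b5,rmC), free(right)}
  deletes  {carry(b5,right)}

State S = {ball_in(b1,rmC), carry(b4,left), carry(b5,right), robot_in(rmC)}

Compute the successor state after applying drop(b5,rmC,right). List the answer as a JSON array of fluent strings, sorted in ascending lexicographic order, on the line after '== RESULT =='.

Progress:
  pre ⊆ S: {carry(b5,right), robot_in(rmC)} ⊆ S  — applicable
  S \ del = {ball_in(b1,rmC), carry(b4,left), robot_in(rmC)}
  ∪ add   = {ball_in(b1,rmC), ball_in(b5,rmC), carry(b4,left), free(right), robot_in(rmC)}

== RESULT ==
["ball_in(b1,rmC)", "ball_in(b5,rmC)", "carry(b4,left)", "free(right)", "robot_in(rmC)"]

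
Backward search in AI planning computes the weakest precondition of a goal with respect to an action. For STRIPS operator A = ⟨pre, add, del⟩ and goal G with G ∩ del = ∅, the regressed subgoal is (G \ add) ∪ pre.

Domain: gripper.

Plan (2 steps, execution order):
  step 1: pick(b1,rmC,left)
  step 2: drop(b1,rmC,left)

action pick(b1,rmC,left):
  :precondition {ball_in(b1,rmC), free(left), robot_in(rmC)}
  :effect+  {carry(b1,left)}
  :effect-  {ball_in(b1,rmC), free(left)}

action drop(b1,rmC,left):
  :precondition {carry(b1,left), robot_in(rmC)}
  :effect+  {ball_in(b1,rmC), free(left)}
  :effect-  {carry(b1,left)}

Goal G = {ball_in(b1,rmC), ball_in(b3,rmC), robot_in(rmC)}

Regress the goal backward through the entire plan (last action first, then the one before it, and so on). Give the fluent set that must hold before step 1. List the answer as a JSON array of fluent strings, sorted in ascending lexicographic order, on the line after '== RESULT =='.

Regress step by step:
  through step 2 (drop(b1,rmC,left)): drop {ball_in(b1,rmC)}, keep {ball_in(b3,rmC), robot_in(rmC)}, require {carry(b1,left), robot_in(rmC)}
    → {ball_in(b3,rmC), carry(b1,left), robot_in(rmC)}
  through step 1 (pick(b1,rmC,left)): drop {carry(b1,left)}, keep {ball_in(b3,rmC), robot_in(rmC)}, require {ball_in(b1,rmC), free(left), robot_in(rmC)}
    → {ball_in(b1,rmC), ball_in(b3,rmC), free(left), robot_in(rmC)}

== RESULT ==
["ball_in(b1,rmC)", "ball_in(b3,rmC)", "free(left)", "robot_in(rmC)"]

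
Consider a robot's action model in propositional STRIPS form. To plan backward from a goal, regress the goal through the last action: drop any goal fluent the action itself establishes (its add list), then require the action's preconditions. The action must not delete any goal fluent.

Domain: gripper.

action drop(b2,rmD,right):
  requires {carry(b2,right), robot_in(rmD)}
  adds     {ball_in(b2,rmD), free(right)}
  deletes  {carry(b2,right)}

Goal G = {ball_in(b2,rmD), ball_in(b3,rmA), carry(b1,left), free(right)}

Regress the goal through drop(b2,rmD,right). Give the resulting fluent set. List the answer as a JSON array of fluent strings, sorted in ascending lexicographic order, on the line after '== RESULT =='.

Compute (G \ add) ∪ pre:
  G ∩ del = {}  (empty — regression defined)
  G \ add = {ball_in(b2,rmD), ball_in(b3,rmA), carry(b1,left), free(right)} \ {ball_in(b2,rmD), free(right)} = {ball_in(b3,rmA), carry(b1,left)}
  ∪ pre   = {ball_in(b3,rmA), carry(b1,left)} ∪ {carry(b2,right), robot_in(rmD)}
          = {ball_in(b3,rmA), carry(b1,left), carry(b2,right), robot_in(rmD)}

== RESULT ==
["ball_in(b3,rmA)", "carry(b1,left)", "carry(b2,right)", "robot_in(rmD)"]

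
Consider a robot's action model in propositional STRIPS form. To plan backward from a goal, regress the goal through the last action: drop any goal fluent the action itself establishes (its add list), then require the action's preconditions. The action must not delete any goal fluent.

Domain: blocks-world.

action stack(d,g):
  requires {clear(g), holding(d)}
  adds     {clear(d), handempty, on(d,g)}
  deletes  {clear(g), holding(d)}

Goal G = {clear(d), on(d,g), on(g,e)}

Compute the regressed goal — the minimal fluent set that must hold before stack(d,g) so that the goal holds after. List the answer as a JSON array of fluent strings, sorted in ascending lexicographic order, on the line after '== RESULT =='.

Regress:
  G ∩ del = {}  (empty — regression defined)
  G \ add = {clear(d), on(d,g), on(g,e)} \ {clear(d), handempty, on(d,g)} = {on(g,e)}
  ∪ pre   = {on(g,e)} ∪ {clear(g), holding(d)}
          = {clear(g), holding(d), on(g,e)}

== RESULT ==
["clear(g)", "holding(d)", "on(g,e)"]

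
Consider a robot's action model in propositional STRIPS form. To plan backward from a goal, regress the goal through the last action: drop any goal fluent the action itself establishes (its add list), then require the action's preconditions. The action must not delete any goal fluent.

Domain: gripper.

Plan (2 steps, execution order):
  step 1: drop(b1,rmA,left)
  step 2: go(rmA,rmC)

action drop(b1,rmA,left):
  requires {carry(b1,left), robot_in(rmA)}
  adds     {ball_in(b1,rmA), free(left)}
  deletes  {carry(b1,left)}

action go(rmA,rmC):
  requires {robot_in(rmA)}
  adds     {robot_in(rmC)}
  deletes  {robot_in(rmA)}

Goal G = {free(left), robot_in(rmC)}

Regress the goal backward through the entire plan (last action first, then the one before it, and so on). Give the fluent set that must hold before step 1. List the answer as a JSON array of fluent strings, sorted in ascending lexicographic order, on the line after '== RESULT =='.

Work backward from the goal:
  through step 2 (go(rmA,rmC)): drop {robot_in(rmC)}, keep {free(left)}, require {robot_in(rmA)}
    → {free(left), robot_in(rmA)}
  through step 1 (drop(b1,rmA,left)): drop {free(left)}, keep {robot_in(rmA)}, require {carry(b1,left), robot_in(rmA)}
    → {carry(b1,left), robot_in(rmA)}

== RESULT ==
["carry(b1,left)", "robot_in(rmA)"]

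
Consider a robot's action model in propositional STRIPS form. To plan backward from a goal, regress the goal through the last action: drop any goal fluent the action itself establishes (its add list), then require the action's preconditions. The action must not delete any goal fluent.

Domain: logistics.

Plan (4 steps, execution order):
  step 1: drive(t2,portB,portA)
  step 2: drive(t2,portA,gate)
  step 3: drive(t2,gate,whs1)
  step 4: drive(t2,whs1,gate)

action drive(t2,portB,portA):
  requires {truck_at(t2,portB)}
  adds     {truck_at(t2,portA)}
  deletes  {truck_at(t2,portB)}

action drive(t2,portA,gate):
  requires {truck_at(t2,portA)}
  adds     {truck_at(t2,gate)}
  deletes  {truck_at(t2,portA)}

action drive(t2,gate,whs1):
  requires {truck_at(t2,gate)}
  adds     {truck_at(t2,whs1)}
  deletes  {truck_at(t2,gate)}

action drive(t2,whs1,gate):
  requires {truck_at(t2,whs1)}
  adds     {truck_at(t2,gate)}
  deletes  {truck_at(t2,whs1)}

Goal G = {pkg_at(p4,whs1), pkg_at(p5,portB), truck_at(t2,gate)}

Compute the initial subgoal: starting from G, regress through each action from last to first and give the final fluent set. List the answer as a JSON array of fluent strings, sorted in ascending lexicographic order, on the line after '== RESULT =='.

Work backward from the goal:
  through step 4 (drive(t2,whs1,gate)): drop {truck_at(t2,gate)}, keep {pkg_at(p4,whs1), pkg_at(p5,portB)}, require {truck_at(t2,whs1)}
    → {pkg_at(p4,whs1), pkg_at(p5,portB), truck_at(t2,whs1)}
  through step 3 (drive(t2,gate,whs1)): drop {truck_at(t2,whs1)}, keep {pkg_at(p4,whs1), pkg_at(p5,portB)}, require {truck_at(t2,gate)}
    → {pkg_at(p4,whs1), pkg_at(p5,portB), truck_at(t2,gate)}
  through step 2 (drive(t2,portA,gate)): drop {truck_at(t2,gate)}, keep {pkg_at(p4,whs1), pkg_at(p5,portB)}, require {truck_at(t2,portA)}
    → {pkg_at(p4,whs1), pkg_at(p5,portB), truck_at(t2,portA)}
  through step 1 (drive(t2,portB,portA)): drop {truck_at(t2,portA)}, keep {pkg_at(p4,whs1), pkg_at(p5,portB)}, require {truck_at(t2,portB)}
    → {pkg_at(p4,whs1), pkg_at(p5,portB), truck_at(t2,portB)}

== RESULT ==
["pkg_at(p4,whs1)", "pkg_at(p5,portB)", "truck_at(t2,portB)"]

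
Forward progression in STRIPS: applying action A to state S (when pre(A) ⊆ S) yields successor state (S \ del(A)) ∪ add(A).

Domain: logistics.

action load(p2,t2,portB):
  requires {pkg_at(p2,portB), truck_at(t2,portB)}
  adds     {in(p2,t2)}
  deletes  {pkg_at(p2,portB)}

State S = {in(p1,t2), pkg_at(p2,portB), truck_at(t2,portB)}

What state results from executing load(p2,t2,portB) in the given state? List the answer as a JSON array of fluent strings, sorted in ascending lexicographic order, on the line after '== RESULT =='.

Progress:
  pre ⊆ S: {pkg_at(p2,portB), truck_at(t2,portB)} ⊆ S  — applicable
  S \ del = {in(p1,t2), truck_at(t2,portB)}
  ∪ add   = {in(p1,t2), in(p2,t2), truck_at(t2,portB)}

== RESULT ==
["in(p1,t2)", "in(p2,t2)", "truck_at(t2,portB)"]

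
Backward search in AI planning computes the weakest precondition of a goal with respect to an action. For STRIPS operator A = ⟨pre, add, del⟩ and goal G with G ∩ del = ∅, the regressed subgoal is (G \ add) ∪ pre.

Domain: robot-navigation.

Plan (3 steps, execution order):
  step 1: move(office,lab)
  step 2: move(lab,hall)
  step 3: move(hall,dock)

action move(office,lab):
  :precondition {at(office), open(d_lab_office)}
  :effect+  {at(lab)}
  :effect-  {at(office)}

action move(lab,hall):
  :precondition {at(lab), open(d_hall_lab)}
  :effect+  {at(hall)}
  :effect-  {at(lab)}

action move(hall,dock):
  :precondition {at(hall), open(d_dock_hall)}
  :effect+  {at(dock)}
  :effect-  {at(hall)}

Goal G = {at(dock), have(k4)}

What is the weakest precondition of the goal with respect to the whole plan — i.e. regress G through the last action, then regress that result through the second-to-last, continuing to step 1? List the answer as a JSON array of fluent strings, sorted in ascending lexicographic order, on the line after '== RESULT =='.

Work backward from the goal:
  through step 3 (move(hall,dock)): drop {at(dock)}, keep {have(k4)}, require {at(hall), open(d_dock_hall)}
    → {at(hall), have(k4), open(d_dock_hall)}
  through step 2 (move(lab,hall)): drop {at(hall)}, keep {have(k4), open(d_dock_hall)}, require {at(lab), open(d_hall_lab)}
    → {at(lab), have(k4), open(d_dock_hall), open(d_hall_lab)}
  through step 1 (move(office,lab)): drop {at(lab)}, keep {have(k4), open(d_dock_hall), open(d_hall_lab)}, require {at(office), open(d_lab_office)}
    → {at(office), have(k4), open(d_dock_hall), open(d_hall_lab), open(d_lab_office)}

== RESULT ==
["at(office)", "have(k4)", "open(d_dock_hall)", "open(d_hall_lab)", "open(d_lab_office)"]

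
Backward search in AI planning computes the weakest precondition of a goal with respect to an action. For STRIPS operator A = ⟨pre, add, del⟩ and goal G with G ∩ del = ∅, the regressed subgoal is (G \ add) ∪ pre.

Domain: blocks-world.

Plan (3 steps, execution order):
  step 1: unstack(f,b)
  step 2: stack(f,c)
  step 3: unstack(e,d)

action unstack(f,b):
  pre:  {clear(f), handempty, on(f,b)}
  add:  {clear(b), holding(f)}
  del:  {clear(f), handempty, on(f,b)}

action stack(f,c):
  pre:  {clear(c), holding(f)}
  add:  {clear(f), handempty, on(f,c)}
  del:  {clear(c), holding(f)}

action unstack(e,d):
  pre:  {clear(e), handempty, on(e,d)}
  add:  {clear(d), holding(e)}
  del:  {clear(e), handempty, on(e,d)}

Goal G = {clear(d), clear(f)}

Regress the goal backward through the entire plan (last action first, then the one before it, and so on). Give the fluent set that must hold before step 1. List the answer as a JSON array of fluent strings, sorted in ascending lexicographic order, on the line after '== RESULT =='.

Regress step by step:
  through step 3 (unstack(e,d)): drop {clear(d)}, keep {clear(f)}, require {clear(e), handempty, on(e,d)}
    → {clear(e), clear(f), handempty, on(e,d)}
  through step 2 (stack(f,c)): drop {clear(f), handempty}, keep {clear(e), on(e,d)}, require {clear(c), holding(f)}
    → {clear(c), clear(e), holding(f), on(e,d)}
  through step 1 (unstack(f,b)): drop {holding(f)}, keep {clear(c), clear(e), on(e,d)}, require {clear(f), handempty, on(f,b)}
    → {clear(c), clear(e), clear(f), handempty, on(e,d), on(f,b)}

== RESULT ==
["clear(c)", "clear(e)", "clear(f)", "handempty", "on(e,d)", "on(f,b)"]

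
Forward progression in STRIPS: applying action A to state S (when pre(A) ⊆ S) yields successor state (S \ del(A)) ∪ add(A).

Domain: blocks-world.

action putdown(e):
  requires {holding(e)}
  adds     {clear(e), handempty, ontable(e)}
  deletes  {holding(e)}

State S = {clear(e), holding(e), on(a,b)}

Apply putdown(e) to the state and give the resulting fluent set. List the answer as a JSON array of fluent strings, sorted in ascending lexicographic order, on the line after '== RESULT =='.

Compute (S \ del) ∪ add:
  pre ⊆ S: {holding(e)} ⊆ S  — applicable
  S \ del = {clear(e), on(a,b)}
  ∪ add   = {clear(e), handempty, on(a,b), ontable(e)}

== RESULT ==
["clear(e)", "handempty", "on(a,b)", "ontable(e)"]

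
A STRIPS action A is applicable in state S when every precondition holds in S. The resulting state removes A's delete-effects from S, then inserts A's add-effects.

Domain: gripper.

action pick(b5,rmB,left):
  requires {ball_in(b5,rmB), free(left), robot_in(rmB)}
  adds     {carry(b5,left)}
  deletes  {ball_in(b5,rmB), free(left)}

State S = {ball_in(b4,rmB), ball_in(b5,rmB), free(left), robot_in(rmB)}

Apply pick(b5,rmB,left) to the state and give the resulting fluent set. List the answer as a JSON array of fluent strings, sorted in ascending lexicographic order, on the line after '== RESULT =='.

Compute (S \ del) ∪ add:
  pre ⊆ S: {ball_in(b5,rmB), free(left), robot_in(rmB)} ⊆ S  — applicable
  S \ del = {ball_in(b4,rmB), robot_in(rmB)}
  ∪ add   = {ball_in(b4,rmB), carry(b5,left), robot_in(rmB)}

== RESULT ==
["ball_in(b4,rmB)", "carry(b5,left)", "robot_in(rmB)"]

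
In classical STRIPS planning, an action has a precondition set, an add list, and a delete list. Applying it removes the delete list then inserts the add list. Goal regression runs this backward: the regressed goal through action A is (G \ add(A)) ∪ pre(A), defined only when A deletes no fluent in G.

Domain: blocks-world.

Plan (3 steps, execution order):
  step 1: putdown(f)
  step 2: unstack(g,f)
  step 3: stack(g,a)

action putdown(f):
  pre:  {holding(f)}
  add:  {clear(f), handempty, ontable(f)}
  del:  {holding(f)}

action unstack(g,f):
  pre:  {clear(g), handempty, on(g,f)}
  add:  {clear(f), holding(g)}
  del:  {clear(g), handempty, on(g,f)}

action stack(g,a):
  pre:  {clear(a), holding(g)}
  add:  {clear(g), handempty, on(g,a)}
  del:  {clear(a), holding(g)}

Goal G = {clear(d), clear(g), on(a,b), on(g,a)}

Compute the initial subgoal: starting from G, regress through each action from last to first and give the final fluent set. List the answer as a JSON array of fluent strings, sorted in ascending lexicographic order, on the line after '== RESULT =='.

Work backward from the goal:
  through step 3 (stack(g,a)): drop {clear(g), on(g,a)}, keep {clear(d), on(a,b)}, require {clear(a), holding(g)}
    → {clear(a), clear(d), holding(g), on(a,b)}
  through step 2 (unstack(g,f)): drop {holding(g)}, keep {clear(a), clear(d), on(a,b)}, require {clear(g), handempty, on(g,f)}
    → {clear(a), clear(d), clear(g), handempty, on(a,b), on(g,f)}
  through step 1 (putdown(f)): drop {handempty}, keep {clear(a), clear(d), clear(g), on(a,b), on(g,f)}, require {holding(f)}
    → {clear(a), clear(d), clear(g), holding(f), on(a,b), on(g,f)}

== RESULT ==
["clear(a)", "clear(d)", "clear(g)", "holding(f)", "on(a,b)", "on(g,f)"]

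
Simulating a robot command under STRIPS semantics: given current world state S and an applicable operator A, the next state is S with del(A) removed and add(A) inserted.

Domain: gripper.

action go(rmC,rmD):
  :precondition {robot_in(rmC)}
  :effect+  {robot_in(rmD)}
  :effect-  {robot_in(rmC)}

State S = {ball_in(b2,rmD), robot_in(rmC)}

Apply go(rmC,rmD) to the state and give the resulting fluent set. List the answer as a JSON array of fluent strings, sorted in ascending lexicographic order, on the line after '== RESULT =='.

Progress:
  pre ⊆ S: {robot_in(rmC)} ⊆ S  — applicable
  S \ del = {ball_in(b2,rmD)}
  ∪ add   = {ball_in(b2,rmD), robot_in(rmD)}

== RESULT ==
["ball_in(b2,rmD)", "robot_in(rmD)"]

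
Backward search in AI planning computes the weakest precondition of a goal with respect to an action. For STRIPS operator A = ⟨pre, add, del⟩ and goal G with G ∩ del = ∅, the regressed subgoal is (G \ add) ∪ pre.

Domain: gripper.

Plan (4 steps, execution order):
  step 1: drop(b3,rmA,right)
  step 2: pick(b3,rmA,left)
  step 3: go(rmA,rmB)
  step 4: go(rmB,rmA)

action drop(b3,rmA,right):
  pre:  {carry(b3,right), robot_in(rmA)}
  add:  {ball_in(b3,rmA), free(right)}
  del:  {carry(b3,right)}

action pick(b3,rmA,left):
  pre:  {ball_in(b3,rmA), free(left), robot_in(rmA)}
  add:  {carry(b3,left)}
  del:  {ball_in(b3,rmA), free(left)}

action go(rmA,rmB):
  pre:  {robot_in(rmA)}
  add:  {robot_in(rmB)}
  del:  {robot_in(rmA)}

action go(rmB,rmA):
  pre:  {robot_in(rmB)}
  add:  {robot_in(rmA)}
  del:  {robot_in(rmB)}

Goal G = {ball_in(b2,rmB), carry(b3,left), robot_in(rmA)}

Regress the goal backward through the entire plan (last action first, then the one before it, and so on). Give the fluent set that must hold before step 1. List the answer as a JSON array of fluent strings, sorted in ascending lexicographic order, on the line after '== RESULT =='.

Work backward from the goal:
  through step 4 (go(rmB,rmA)): drop {robot_in(rmA)}, keep {ball_in(b2,rmB), carry(b3,left)}, require {robot_in(rmB)}
    → {ball_in(b2,rmB), carry(b3,left), robot_in(rmB)}
  through step 3 (go(rmA,rmB)): drop {robot_in(rmB)}, keep {ball_in(b2,rmB), carry(b3,left)}, require {robot_in(rmA)}
    → {ball_in(b2,rmB), carry(b3,left), robot_in(rmA)}
  through step 2 (pick(b3,rmA,left)): drop {carry(b3,left)}, keep {ball_in(b2,rmB), robot_in(rmA)}, require {ball_in(b3,rmA), free(left), robot_in(rmA)}
    → {ball_in(b2,rmB), ball_in(b3,rmA), free(left), robot_in(rmA)}
  through step 1 (drop(b3,rmA,right)): drop {ball_in(b3,rmA)}, keep {ball_in(b2,rmB), free(left), robot_in(rmA)}, require {carry(b3,right), robot_in(rmA)}
    → {ball_in(b2,rmB), carry(b3,right), free(left), robot_in(rmA)}

== RESULT ==
["ball_in(b2,rmB)", "carry(b3,right)", "free(left)", "robot_in(rmA)"]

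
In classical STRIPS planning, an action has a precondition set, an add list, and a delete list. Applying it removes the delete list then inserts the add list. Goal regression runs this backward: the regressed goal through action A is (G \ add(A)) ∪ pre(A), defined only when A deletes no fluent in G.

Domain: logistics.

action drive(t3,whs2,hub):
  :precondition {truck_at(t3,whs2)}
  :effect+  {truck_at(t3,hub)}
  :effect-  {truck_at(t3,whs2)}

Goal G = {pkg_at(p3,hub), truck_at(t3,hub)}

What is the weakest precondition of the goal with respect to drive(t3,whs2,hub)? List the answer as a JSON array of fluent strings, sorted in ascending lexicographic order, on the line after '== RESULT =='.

Regress:
  G ∩ del = {}  (empty — regression defined)
  G \ add = {pkg_at(p3,hub), truck_at(t3,hub)} \ {truck_at(t3,hub)} = {pkg_at(p3,hub)}
  ∪ pre   = {pkg_at(p3,hub)} ∪ {truck_at(t3,whs2)}
          = {pkg_at(p3,hub), truck_at(t3,whs2)}

== RESULT ==
["pkg_at(p3,hub)", "truck_at(t3,whs2)"]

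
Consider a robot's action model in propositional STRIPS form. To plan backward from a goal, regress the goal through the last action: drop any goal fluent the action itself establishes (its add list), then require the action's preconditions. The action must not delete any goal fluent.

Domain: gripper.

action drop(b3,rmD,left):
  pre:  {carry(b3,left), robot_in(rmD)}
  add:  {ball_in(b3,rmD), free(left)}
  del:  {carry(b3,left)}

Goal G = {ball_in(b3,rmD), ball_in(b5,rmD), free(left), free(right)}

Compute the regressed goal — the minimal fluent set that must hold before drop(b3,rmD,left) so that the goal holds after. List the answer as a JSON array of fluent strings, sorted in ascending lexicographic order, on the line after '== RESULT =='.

Regress:
  G ∩ del = {}  (empty — regression defined)
  G \ add = {ball_in(b3,rmD), ball_in(b5,rmD), free(left), free(right)} \ {ball_in(b3,rmD), free(left)} = {ball_in(b5,rmD), free(right)}
  ∪ pre   = {ball_in(b5,rmD), free(right)} ∪ {carry(b3,left), robot_in(rmD)}
          = {ball_in(b5,rmD), carry(b3,left), free(right), robot_in(rmD)}

== RESULT ==
["ball_in(b5,rmD)", "carry(b3,left)", "free(right)", "robot_in(rmD)"]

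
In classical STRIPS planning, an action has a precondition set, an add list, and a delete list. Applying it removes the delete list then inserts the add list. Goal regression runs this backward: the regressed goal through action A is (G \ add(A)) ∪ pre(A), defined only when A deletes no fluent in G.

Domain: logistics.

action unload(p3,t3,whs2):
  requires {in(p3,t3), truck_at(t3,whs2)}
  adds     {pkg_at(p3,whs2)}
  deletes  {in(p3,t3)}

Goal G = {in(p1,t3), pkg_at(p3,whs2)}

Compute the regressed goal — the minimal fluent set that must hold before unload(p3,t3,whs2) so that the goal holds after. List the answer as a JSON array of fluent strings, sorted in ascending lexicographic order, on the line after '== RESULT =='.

Compute (G \ add) ∪ pre:
  G ∩ del = {}  (empty — regression defined)
  G \ add = {in(p1,t3), pkg_at(p3,whs2)} \ {pkg_at(p3,whs2)} = {in(p1,t3)}
  ∪ pre   = {in(p1,t3)} ∪ {in(p3,t3), truck_at(t3,whs2)}
          = {in(p1,t3), in(p3,t3), truck_at(t3,whs2)}

== RESULT ==
["in(p1,t3)", "in(p3,t3)", "truck_at(t3,whs2)"]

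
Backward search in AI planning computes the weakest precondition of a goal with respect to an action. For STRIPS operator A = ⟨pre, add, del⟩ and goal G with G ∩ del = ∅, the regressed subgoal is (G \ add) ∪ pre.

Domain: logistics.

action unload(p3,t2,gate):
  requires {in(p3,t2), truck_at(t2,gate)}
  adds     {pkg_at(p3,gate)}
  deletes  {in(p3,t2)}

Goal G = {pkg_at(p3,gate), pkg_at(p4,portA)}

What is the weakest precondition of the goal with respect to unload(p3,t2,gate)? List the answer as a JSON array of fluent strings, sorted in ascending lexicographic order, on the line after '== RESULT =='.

Compute (G \ add) ∪ pre:
  G ∩ del = {}  (empty — regression defined)
  G \ add = {pkg_at(p3,gate), pkg_at(p4,portA)} \ {pkg_at(p3,gate)} = {pkg_at(p4,portA)}
  ∪ pre   = {pkg_at(p4,portA)} ∪ {in(p3,t2), truck_at(t2,gate)}
          = {in(p3,t2), pkg_at(p4,portA), truck_at(t2,gate)}

== RESULT ==
["in(p3,t2)", "pkg_at(p4,portA)", "truck_at(t2,gate)"]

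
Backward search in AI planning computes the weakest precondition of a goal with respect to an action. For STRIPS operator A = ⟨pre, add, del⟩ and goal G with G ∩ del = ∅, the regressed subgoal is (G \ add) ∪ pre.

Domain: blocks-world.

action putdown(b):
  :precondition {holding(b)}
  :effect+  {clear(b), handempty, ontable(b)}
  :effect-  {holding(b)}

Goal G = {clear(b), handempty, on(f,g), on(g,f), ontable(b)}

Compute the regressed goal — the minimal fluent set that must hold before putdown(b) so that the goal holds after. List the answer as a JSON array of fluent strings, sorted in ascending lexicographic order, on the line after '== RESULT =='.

Compute (G \ add) ∪ pre:
  G ∩ del = {}  (empty — regression defined)
  G \ add = {clear(b), handempty, on(f,g), on(g,f), ontable(b)} \ {clear(b), handempty, ontable(b)} = {on(f,g), on(g,f)}
  ∪ pre   = {on(f,g), on(g,f)} ∪ {holding(b)}
          = {holding(b), on(f,g), on(g,f)}

== RESULT ==
["holding(b)", "on(f,g)", "on(g,f)"]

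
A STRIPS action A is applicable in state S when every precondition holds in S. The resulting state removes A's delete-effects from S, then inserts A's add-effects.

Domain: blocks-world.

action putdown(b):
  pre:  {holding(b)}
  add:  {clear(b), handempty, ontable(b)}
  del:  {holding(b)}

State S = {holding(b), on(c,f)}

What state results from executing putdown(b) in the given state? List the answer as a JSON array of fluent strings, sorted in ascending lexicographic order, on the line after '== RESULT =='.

Progress:
  pre ⊆ S: {holding(b)} ⊆ S  — applicable
  S \ del = {on(c,f)}
  ∪ add   = {clear(b), handempty, on(c,f), ontable(b)}

== RESULT ==
["clear(b)", "handempty", "on(c,f)", "ontable(b)"]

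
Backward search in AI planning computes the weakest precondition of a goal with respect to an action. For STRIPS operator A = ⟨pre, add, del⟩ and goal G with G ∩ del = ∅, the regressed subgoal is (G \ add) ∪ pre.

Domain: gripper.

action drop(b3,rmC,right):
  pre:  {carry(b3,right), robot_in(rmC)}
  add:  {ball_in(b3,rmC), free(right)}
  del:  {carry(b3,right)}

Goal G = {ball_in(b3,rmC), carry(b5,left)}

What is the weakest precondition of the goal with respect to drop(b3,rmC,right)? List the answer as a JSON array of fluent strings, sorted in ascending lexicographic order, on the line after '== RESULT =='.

Regress:
  G ∩ del = {}  (empty — regression defined)
  G \ add = {ball_in(b3,rmC), carry(b5,left)} \ {ball_in(b3,rmC), free(right)} = {carry(b5,left)}
  ∪ pre   = {carry(b5,left)} ∪ {carry(b3,right), robot_in(rmC)}
          = {carry(b3,right), carry(b5,left), robot_in(rmC)}

== RESULT ==
["carry(b3,right)", "carry(b5,left)", "robot_in(rmC)"]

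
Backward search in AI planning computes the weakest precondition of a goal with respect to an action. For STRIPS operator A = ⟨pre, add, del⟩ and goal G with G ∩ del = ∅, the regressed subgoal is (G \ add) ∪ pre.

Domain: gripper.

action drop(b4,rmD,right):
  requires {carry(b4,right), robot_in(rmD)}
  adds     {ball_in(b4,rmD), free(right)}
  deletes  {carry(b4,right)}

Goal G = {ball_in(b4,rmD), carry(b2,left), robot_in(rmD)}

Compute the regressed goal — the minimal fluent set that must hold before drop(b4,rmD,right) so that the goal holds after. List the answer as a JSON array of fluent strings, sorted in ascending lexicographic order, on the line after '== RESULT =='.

Regress:
  G ∩ del = {}  (empty — regression defined)
  G \ add = {ball_in(b4,rmD), carry(b2,left), robot_in(rmD)} \ {ball_in(b4,rmD), free(right)} = {carry(b2,left), robot_in(rmD)}
  ∪ pre   = {carry(b2,left), robot_in(rmD)} ∪ {carry(b4,right), robot_in(rmD)}
          = {carry(b2,left), carry(b4,right), robot_in(rmD)}

== RESULT ==
["carry(b2,left)", "carry(b4,right)", "robot_in(rmD)"]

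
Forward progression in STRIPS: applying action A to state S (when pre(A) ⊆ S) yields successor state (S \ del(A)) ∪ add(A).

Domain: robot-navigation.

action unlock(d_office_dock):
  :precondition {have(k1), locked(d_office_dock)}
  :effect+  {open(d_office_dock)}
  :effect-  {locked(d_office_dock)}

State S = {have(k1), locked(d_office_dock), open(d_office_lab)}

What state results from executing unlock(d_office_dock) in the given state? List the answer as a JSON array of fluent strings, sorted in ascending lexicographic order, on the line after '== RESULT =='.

Compute (S \ del) ∪ add:
  pre ⊆ S: {have(k1), locked(d_office_dock)} ⊆ S  — applicable
  S \ del = {have(k1), open(d_office_lab)}
  ∪ add   = {have(k1), open(d_office_dock), open(d_office_lab)}

== RESULT ==
["have(k1)", "open(d_office_dock)", "open(d_office_lab)"]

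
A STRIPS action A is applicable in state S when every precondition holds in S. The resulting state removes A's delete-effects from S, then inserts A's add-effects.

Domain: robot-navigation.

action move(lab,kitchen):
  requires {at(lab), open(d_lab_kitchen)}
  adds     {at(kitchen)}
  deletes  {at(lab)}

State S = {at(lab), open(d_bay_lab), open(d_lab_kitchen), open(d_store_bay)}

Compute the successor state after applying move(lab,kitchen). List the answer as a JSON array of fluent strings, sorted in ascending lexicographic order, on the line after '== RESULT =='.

Compute (S \ del) ∪ add:
  pre ⊆ S: {at(lab), open(d_lab_kitchen)} ⊆ S  — applicable
  S \ del = {open(d_bay_lab), open(d_lab_kitchen), open(d_store_bay)}
  ∪ add   = {at(kitchen), open(d_bay_lab), open(d_lab_kitchen), open(d_store_bay)}

== RESULT ==
["at(kitchen)", "open(d_bay_lab)", "open(d_lab_kitchen)", "open(d_store_bay)"]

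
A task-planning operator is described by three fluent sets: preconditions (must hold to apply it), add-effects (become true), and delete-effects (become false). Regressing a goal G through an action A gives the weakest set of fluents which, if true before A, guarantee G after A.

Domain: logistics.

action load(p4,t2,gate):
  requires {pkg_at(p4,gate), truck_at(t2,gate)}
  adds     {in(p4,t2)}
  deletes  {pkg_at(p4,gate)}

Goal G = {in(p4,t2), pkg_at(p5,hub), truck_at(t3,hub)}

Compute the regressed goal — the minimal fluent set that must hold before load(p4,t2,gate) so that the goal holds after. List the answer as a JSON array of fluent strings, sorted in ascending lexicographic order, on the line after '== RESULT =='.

Regress:
  G ∩ del = {}  (empty — regression defined)
  G \ add = {in(p4,t2), pkg_at(p5,hub), truck_at(t3,hub)} \ {in(p4,t2)} = {pkg_at(p5,hub), truck_at(t3,hub)}
  ∪ pre   = {pkg_at(p5,hub), truck_at(t3,hub)} ∪ {pkg_at(p4,gate), truck_at(t2,gate)}
          = {pkg_at(p4,gate), pkg_at(p5,hub), truck_at(t2,gate), truck_at(t3,hub)}

== RESULT ==
["pkg_at(p4,gate)", "pkg_at(p5,hub)", "truck_at(t2,gate)", "truck_at(t3,hub)"]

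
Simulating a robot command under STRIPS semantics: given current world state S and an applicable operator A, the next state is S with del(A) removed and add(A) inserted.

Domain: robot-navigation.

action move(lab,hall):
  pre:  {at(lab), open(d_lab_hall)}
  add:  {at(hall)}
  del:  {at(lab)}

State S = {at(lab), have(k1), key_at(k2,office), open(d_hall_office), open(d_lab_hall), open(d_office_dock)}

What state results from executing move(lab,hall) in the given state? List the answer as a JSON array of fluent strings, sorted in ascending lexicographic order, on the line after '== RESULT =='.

Progress:
  pre ⊆ S: {at(lab), open(d_lab_hall)} ⊆ S  — applicable
  S \ del = {have(k1), key_at(k2,office), open(d_hall_office), open(d_lab_hall), open(d_office_dock)}
  ∪ add   = {at(hall), have(k1), key_at(k2,office), open(d_hall_office), open(d_lab_hall), open(d_office_dock)}

== RESULT ==
["at(hall)", "have(k1)", "key_at(k2,office)", "open(d_hall_office)", "open(d_lab_hall)", "open(d_office_dock)"]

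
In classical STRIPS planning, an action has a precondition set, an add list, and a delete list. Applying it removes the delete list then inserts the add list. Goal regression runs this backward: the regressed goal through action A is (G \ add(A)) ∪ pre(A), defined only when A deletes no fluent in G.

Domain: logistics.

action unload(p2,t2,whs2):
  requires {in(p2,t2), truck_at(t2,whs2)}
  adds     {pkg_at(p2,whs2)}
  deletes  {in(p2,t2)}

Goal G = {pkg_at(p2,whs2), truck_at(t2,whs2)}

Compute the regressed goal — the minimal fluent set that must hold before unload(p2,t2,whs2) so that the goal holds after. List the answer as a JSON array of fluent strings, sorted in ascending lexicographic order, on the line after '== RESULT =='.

Compute (G \ add) ∪ pre:
  G ∩ del = {}  (empty — regression defined)
  G \ add = {pkg_at(p2,whs2), truck_at(t2,whs2)} \ {pkg_at(p2,whs2)} = {truck_at(t2,whs2)}
  ∪ pre   = {truck_at(t2,whs2)} ∪ {in(p2,t2), truck_at(t2,whs2)}
          = {in(p2,t2), truck_at(t2,whs2)}

== RESULT ==
["in(p2,t2)", "truck_at(t2,whs2)"]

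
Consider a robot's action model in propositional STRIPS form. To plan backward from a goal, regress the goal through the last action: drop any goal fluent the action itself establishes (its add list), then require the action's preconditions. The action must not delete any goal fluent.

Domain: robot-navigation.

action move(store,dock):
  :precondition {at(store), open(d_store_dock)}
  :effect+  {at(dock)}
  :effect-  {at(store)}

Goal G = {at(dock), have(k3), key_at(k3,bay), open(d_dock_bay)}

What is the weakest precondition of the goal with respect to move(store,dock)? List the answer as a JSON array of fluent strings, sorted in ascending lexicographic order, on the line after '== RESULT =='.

Compute (G \ add) ∪ pre:
  G ∩ del = {}  (empty — regression defined)
  G \ add = {at(dock), have(k3), key_at(k3,bay), open(d_dock_bay)} \ {at(dock)} = {have(k3), key_at(k3,bay), open(d_dock_bay)}
  ∪ pre   = {have(k3), key_at(k3,bay), open(d_dock_bay)} ∪ {at(store), open(d_store_dock)}
          = {at(store), have(k3), key_at(k3,bay), open(d_dock_bay), open(d_store_dock)}

== RESULT ==
["at(store)", "have(k3)", "key_at(k3,bay)", "open(d_dock_bay)", "open(d_store_dock)"]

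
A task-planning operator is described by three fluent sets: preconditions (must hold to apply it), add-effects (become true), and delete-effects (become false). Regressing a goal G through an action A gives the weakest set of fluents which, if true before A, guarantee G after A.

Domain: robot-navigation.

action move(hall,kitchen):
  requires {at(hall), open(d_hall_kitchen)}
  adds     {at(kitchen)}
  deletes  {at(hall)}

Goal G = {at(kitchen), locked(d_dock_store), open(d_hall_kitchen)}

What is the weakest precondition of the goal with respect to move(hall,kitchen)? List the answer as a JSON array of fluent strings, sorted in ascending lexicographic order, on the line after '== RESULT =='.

Compute (G \ add) ∪ pre:
  G ∩ del = {}  (empty — regression defined)
  G \ add = {at(kitchen), locked(d_dock_store), open(d_hall_kitchen)} \ {at(kitchen)} = {locked(d_dock_store), open(d_hall_kitchen)}
  ∪ pre   = {locked(d_dock_store), open(d_hall_kitchen)} ∪ {at(hall), open(d_hall_kitchen)}
          = {at(hall), locked(d_dock_store), open(d_hall_kitchen)}

== RESULT ==
["at(hall)", "locked(d_dock_store)", "open(d_hall_kitchen)"]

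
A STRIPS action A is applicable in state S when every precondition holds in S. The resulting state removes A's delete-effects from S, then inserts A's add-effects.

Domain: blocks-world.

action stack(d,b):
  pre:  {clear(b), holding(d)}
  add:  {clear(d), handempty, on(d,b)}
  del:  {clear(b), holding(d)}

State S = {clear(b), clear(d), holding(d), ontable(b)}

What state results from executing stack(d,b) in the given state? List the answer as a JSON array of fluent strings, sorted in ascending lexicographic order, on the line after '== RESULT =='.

Compute (S \ del) ∪ add:
  pre ⊆ S: {clear(b), holding(d)} ⊆ S  — applicable
  S \ del = {clear(d), ontable(b)}
  ∪ add   = {clear(d), handempty, on(d,b), ontable(b)}

== RESULT ==
["clear(d)", "handempty", "on(d,b)", "ontable(b)"]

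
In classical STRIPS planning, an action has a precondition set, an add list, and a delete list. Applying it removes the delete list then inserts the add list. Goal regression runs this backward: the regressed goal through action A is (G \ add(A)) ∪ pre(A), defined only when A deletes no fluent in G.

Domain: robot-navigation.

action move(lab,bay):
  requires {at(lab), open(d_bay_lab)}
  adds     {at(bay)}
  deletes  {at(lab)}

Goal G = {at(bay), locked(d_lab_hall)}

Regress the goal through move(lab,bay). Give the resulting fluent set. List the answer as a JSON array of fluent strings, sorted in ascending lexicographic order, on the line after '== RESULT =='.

Compute (G \ add) ∪ pre:
  G ∩ del = {}  (empty — regression defined)
  G \ add = {at(bay), locked(d_lab_hall)} \ {at(bay)} = {locked(d_lab_hall)}
  ∪ pre   = {locked(d_lab_hall)} ∪ {at(lab), open(d_bay_lab)}
          = {at(lab), locked(d_lab_hall), open(d_bay_lab)}

== RESULT ==
["at(lab)", "locked(d_lab_hall)", "open(d_bay_lab)"]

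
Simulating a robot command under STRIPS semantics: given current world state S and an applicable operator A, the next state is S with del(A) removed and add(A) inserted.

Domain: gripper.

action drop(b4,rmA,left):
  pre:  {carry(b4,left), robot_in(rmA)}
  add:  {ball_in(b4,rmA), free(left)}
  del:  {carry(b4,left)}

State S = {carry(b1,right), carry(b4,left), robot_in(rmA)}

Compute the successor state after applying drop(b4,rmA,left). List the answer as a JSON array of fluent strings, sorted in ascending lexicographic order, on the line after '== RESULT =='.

Progress:
  pre ⊆ S: {carry(b4,left), robot_in(rmA)} ⊆ S  — applicable
  S \ del = {carry(b1,right), robot_in(rmA)}
  ∪ add   = {ball_in(b4,rmA), carry(b1,right), free(left), robot_in(rmA)}

== RESULT ==
["ball_in(b4,rmA)", "carry(b1,right)", "free(left)", "robot_in(rmA)"]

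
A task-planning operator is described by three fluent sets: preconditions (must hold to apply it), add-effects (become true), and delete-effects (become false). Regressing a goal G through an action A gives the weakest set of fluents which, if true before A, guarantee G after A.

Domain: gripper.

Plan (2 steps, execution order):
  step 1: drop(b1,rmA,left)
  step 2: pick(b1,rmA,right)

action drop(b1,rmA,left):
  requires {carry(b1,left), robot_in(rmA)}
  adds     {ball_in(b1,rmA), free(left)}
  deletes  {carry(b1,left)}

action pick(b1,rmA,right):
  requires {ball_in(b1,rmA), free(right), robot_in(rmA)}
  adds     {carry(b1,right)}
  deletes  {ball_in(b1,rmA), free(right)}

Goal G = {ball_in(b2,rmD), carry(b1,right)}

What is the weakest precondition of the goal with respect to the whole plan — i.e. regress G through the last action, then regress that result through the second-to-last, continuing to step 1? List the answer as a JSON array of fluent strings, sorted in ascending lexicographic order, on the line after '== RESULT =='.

Work backward from the goal:
  through step 2 (pick(b1,rmA,right)): drop {carry(b1,right)}, keep {ball_in(b2,rmD)}, require {ball_in(b1,rmA), free(right), robot_in(rmA)}
    → {ball_in(b1,rmA), ball_in(b2,rmD), free(right), robot_in(rmA)}
  through step 1 (drop(b1,rmA,left)): drop {ball_in(b1,rmA)}, keep {ball_in(b2,rmD), free(right), robot_in(rmA)}, require {carry(b1,left), robot_in(rmA)}
    → {ball_in(b2,rmD), carry(b1,left), free(right), robot_in(rmA)}

== RESULT ==
["ball_in(b2,rmD)", "carry(b1,left)", "free(right)", "robot_in(rmA)"]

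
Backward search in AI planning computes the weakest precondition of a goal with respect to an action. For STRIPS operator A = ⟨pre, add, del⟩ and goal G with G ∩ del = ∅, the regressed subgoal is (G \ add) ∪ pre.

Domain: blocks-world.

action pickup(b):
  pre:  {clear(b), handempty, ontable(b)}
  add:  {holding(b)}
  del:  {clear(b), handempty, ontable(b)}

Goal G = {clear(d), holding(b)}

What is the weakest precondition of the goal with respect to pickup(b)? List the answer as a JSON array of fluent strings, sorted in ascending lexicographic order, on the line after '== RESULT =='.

Regress:
  G ∩ del = {}  (empty — regression defined)
  G \ add = {clear(d), holding(b)} \ {holding(b)} = {clear(d)}
  ∪ pre   = {clear(d)} ∪ {clear(b), handempty, ontable(b)}
          = {clear(b), clear(d), handempty, ontable(b)}

== RESULT ==
["clear(b)", "clear(d)", "handempty", "ontable(b)"]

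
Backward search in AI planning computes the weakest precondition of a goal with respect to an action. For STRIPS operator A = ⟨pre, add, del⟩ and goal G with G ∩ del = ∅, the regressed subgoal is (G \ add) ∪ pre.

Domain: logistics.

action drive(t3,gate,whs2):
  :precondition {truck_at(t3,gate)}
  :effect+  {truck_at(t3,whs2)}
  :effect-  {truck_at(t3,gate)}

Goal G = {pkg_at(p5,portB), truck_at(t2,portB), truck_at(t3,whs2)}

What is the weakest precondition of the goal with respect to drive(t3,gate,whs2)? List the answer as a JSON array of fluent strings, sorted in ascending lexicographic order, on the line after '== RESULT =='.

Regress:
  G ∩ del = {}  (empty — regression defined)
  G \ add = {pkg_at(p5,portB), truck_at(t2,portB), truck_at(t3,whs2)} \ {truck_at(t3,whs2)} = {pkg_at(p5,portB), truck_at(t2,portB)}
  ∪ pre   = {pkg_at(p5,portB), truck_at(t2,portB)} ∪ {truck_at(t3,gate)}
          = {pkg_at(p5,portB), truck_at(t2,portB), truck_at(t3,gate)}

== RESULT ==
["pkg_at(p5,portB)", "truck_at(t2,portB)", "truck_at(t3,gate)"]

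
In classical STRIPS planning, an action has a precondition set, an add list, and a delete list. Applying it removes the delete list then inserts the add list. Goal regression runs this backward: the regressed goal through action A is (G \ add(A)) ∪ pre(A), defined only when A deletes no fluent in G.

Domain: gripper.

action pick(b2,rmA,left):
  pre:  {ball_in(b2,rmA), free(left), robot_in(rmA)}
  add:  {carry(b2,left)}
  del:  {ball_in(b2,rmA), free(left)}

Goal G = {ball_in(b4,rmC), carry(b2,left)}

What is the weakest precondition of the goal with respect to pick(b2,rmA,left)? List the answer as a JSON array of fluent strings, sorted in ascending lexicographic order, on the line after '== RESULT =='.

Compute (G \ add) ∪ pre:
  G ∩ del = {}  (empty — regression defined)
  G \ add = {ball_in(b4,rmC), carry(b2,left)} \ {carry(b2,left)} = {ball_in(b4,rmC)}
  ∪ pre   = {ball_in(b4,rmC)} ∪ {ball_in(b2,rmA), free(left), robot_in(rmA)}
          = {ball_in(b2,rmA), ball_in(b4,rmC), free(left), robot_in(rmA)}

== RESULT ==
["ball_in(b2,rmA)", "ball_in(b4,rmC)", "free(left)", "robot_in(rmA)"]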